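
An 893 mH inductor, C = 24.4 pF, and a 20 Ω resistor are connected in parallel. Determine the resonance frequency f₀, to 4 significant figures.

34.10 kHz

ω₀ = 1/√(LC) = 1/√(0.893 × 2.44e-11) = 214200 rad/s
f₀ = ω₀/(2π) = 34.10 kHz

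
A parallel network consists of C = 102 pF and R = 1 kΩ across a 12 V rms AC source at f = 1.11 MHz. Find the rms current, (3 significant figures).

ω = 2πf = 6.974e+06 rad/s
X_C = 1/(ωC) = 1410 Ω
Parallel: admittances add. Y = 1/R + jωC
Y = (0.00100 + j0.000711) S
|Y| = 0.00123 S → |Z| = 1/|Y| = 815 Ω, ∠Z = −∠Y = -35.4°
I = V/|Z| = 12/815 = 14.7 mA

14.7 mA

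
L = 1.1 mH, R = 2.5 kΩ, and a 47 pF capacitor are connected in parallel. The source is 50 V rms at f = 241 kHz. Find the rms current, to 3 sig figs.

33.2 mA

ω = 2πf = 1.514e+06 rad/s
X_L = ωL = 1670 Ω
X_C = 1/(ωC) = 14100 Ω
Parallel: admittances add. Y = 1/R + 1/(jωL) + jωC
Y = (0.000400 − j0.000529) S
|Y| = 0.000663 S → |Z| = 1/|Y| = 1510 Ω, ∠Z = −∠Y = 52.9°
I = V/|Z| = 50/1510 = 33.2 mA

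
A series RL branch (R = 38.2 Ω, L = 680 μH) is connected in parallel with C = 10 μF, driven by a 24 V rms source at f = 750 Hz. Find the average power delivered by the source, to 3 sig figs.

15.0 W

ω = 2πf = 4712 rad/s
X_L = ωL = 3.20 Ω
X_C = 1/(ωC) = 21.2 Ω
Branch 1 (R+jX_L): Z₁ = 38.2 + j3.20 Ω, |Z₁| = 38.3 Ω
Branch 2 (−jX_C): Z₂ = −j21.2 Ω
Parallel: Z = Z₁Z₂/(Z₁+Z₂), |Z| = 19.3 Ω, ∠Z = -60.0°
I = V/|Z| = 1.25 A
P = VI cos φ = 24 × 1.25 × cos(-60.0°) = 15.0 W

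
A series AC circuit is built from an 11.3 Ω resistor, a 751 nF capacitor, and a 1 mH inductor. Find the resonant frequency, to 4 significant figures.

5.808 kHz

ω₀ = 1/√(LC) = 1/√(0.001 × 7.51e-07) = 36490 rad/s
f₀ = ω₀/(2π) = 5.808 kHz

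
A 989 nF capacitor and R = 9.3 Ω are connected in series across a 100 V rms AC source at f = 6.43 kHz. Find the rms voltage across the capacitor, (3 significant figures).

93.7 V

ω = 2πf = 40400 rad/s
X_C = 1/(ωC) = 25.0 Ω
Z = 9.30 − j25.0 Ω
|Z| = √(9.30² + 25.0²) = 26.7 Ω
I = V/|Z| = 3.75 A
V_C = I·|Z_C| = 3.75 × 25.0 = 93.7 V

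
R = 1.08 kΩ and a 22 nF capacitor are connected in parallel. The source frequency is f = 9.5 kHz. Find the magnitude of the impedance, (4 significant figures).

622.4 Ω

ω = 2πf = 59690 rad/s
X_C = 1/(ωC) = 761.5 Ω
Parallel: admittances add. Y = 1/R + jωC
Y = (0.0009259 + j0.001313) S
|Y| = 0.001607 S → |Z| = 1/|Y| = 622.4 Ω, ∠Z = −∠Y = -54.81°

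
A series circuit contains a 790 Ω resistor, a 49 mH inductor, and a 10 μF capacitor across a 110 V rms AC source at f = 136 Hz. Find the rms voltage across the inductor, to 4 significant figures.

ω = 2πf = 854.5 rad/s
X_L = ωL = 41.87 Ω
X_C = 1/(ωC) = 117.0 Ω
Net reactance X = X_L − X_C = -75.15 Ω
Z = 790.0 − j75.15 Ω
|Z| = √(790.0² + 75.15²) = 793.6 Ω
I = V/|Z| = 138.6 mA
V_L = I·|Z_L| = 0.1386 × 41.87 = 5.804 V

5.804 V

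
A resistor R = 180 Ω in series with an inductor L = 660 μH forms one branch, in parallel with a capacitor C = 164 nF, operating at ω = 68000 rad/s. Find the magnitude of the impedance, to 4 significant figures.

89.68 Ω

X_L = ωL = 44.88 Ω
X_C = 1/(ωC) = 89.67 Ω
Branch 1 (R+jX_L): Z₁ = 180.0 + j44.88 Ω, |Z₁| = 185.5 Ω
Branch 2 (−jX_C): Z₂ = −j89.67 Ω
Parallel: Z = Z₁Z₂/(Z₁+Z₂), |Z| = 89.68 Ω, ∠Z = -62.03°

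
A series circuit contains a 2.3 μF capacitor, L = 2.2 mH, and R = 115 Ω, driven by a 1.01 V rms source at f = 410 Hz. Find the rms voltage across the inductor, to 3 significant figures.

ω = 2πf = 2576 rad/s
X_L = ωL = 5.67 Ω
X_C = 1/(ωC) = 169 Ω
Net reactance X = X_L − X_C = -163 Ω
Z = 115 − j163 Ω
|Z| = √(115² + 163²) = 200 Ω
I = V/|Z| = 5.06 mA
V_L = I·|Z_L| = 0.00506 × 5.67 = 0.0287 V

0.0287 V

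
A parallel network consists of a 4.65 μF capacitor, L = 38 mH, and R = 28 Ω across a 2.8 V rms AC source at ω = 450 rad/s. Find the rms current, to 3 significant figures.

187 mA

X_L = ωL = 17.1 Ω
X_C = 1/(ωC) = 478 Ω
Parallel: admittances add. Y = 1/R + 1/(jωL) + jωC
Y = (0.0357 − j0.0564) S
|Y| = 0.0667 S → |Z| = 1/|Y| = 15.0 Ω, ∠Z = −∠Y = 57.7°
I = V/|Z| = 2.8/15.0 = 187 mA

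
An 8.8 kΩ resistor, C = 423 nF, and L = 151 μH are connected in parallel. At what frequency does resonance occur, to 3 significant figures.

19.9 kHz

ω₀ = 1/√(LC) = 1/√(0.000151 × 4.23e-07) = 125100 rad/s
f₀ = ω₀/(2π) = 19.9 kHz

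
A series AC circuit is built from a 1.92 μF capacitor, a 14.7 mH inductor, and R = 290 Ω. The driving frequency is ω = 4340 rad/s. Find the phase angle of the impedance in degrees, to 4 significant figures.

-10.97°

X_L = ωL = 63.80 Ω
X_C = 1/(ωC) = 120.0 Ω
Net reactance X = X_L − X_C = -56.21 Ω
Z = 290.0 − j56.21 Ω
|Z| = √(290.0² + 56.21²) = 295.4 Ω
∠Z = arctan(-56.21/290.0) = -10.97°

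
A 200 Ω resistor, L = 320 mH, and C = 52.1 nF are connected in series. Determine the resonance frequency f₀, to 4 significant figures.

ω₀ = 1/√(LC) = 1/√(0.32 × 5.21e-08) = 7745 rad/s
f₀ = ω₀/(2π) = 1.233 kHz

1.233 kHz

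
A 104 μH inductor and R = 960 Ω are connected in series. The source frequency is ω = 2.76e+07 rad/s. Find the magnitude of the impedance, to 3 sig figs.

X_L = ωL = 2870 Ω
Z = 960 + j2870 Ω
|Z| = √(960² + 2870²) = 3030 Ω

3030 Ω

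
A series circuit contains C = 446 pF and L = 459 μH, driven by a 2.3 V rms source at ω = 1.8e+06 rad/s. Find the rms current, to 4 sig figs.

5.483 mA

X_L = ωL = 826.2 Ω
X_C = 1/(ωC) = 1246 Ω
Net reactance X = X_L − X_C = -419.4 Ω
Z = − j419.4 Ω
|Z| = √(0² + 419.4²) = 419.4 Ω
I = V/|Z| = 2.3/419.4 = 5.483 mA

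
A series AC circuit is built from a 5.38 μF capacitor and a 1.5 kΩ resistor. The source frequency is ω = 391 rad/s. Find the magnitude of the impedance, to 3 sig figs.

1570 Ω

X_C = 1/(ωC) = 475 Ω
Z = 1500 − j475 Ω
|Z| = √(1500² + 475²) = 1570 Ω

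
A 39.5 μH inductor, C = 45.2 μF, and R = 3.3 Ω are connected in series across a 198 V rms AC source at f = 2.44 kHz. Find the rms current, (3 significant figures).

58.2 A

ω = 2πf = 15330 rad/s
X_L = ωL = 0.606 Ω
X_C = 1/(ωC) = 1.44 Ω
Net reactance X = X_L − X_C = -0.838 Ω
Z = 3.30 − j0.838 Ω
|Z| = √(3.30² + 0.838²) = 3.40 Ω
I = V/|Z| = 198/3.40 = 58.2 A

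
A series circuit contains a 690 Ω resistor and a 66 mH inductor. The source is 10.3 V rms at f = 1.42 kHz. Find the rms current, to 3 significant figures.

11.4 mA

ω = 2πf = 8922 rad/s
X_L = ωL = 589 Ω
Z = 690 + j589 Ω
|Z| = √(690² + 589²) = 907 Ω
I = V/|Z| = 10.3/907 = 11.4 mA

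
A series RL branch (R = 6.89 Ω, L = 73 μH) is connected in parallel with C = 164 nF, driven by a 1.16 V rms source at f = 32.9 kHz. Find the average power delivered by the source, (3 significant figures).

33.7 mW

ω = 2πf = 206700 rad/s
X_L = ωL = 15.1 Ω
X_C = 1/(ωC) = 29.5 Ω
Branch 1 (R+jX_L): Z₁ = 6.89 + j15.1 Ω, |Z₁| = 16.6 Ω
Branch 2 (−jX_C): Z₂ = −j29.5 Ω
Parallel: Z = Z₁Z₂/(Z₁+Z₂), |Z| = 30.6 Ω, ∠Z = 39.9°
I = V/|Z| = 37.9 mA
P = VI cos φ = 1.16 × 0.0379 × cos(39.9°) = 33.7 mW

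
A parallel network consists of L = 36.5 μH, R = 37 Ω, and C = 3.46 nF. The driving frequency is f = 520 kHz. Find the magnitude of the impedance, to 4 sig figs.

ω = 2πf = 3.267e+06 rad/s
X_L = ωL = 119.3 Ω
X_C = 1/(ωC) = 88.46 Ω
Parallel: admittances add. Y = 1/R + 1/(jωL) + jωC
Y = (0.02703 + j0.002919) S
|Y| = 0.02718 S → |Z| = 1/|Y| = 36.79 Ω, ∠Z = −∠Y = -6.165°

36.79 Ω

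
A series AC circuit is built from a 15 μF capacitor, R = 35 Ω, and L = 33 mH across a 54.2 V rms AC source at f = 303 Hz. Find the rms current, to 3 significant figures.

ω = 2πf = 1904 rad/s
X_L = ωL = 62.8 Ω
X_C = 1/(ωC) = 35.0 Ω
Net reactance X = X_L − X_C = 27.8 Ω
Z = 35.0 + j27.8 Ω
|Z| = √(35.0² + 27.8²) = 44.7 Ω
I = V/|Z| = 54.2/44.7 = 1.21 A

1.21 A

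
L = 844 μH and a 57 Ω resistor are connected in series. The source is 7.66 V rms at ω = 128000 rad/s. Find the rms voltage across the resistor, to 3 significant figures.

3.57 V

X_L = ωL = 108 Ω
Z = 57.0 + j108 Ω
|Z| = √(57.0² + 108²) = 122 Ω
I = V/|Z| = 62.7 mA
V_R = I·|Z_R| = 0.0627 × 57.0 = 3.57 V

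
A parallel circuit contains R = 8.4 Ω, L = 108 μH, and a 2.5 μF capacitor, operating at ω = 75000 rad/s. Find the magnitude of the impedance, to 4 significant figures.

X_L = ωL = 8.100 Ω
X_C = 1/(ωC) = 5.333 Ω
Parallel: admittances add. Y = 1/R + 1/(jωL) + jωC
Y = (0.1190 + j0.06404) S
|Y| = 0.1352 S → |Z| = 1/|Y| = 7.397 Ω, ∠Z = −∠Y = -28.28°

7.397 Ω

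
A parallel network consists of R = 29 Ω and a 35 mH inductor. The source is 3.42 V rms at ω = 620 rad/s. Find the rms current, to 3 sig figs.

197 mA

X_L = ωL = 21.7 Ω
Parallel: admittances add. Y = 1/R + 1/(jωL)
Y = (0.0345 − j0.0461) S
|Y| = 0.0576 S → |Z| = 1/|Y| = 17.4 Ω, ∠Z = −∠Y = 53.2°
I = V/|Z| = 3.42/17.4 = 197 mA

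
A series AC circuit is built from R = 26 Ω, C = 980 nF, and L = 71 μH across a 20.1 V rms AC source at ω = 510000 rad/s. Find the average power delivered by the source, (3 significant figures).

5.69 W

X_L = ωL = 36.2 Ω
X_C = 1/(ωC) = 2.00 Ω
Net reactance X = X_L − X_C = 34.2 Ω
Z = 26.0 + j34.2 Ω
|Z| = √(26.0² + 34.2²) = 43.0 Ω
∠Z = arctan(34.2/26.0) = 52.8°
I = V/|Z| = 468 mA
P = VI cos φ = 20.1 × 0.468 × cos(52.8°) = 5.69 W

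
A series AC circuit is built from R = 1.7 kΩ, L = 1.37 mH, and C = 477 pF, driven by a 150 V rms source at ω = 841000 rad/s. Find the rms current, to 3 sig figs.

X_L = ωL = 1150 Ω
X_C = 1/(ωC) = 2490 Ω
Net reactance X = X_L − X_C = -1340 Ω
Z = 1700 − j1340 Ω
|Z| = √(1700² + 1340²) = 2170 Ω
I = V/|Z| = 150/2170 = 69.3 mA

69.3 mA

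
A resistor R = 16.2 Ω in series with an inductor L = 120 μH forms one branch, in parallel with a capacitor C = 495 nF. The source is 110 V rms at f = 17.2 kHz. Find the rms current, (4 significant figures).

ω = 2πf = 108100 rad/s
X_L = ωL = 12.97 Ω
X_C = 1/(ωC) = 18.69 Ω
Branch 1 (R+jX_L): Z₁ = 16.20 + j12.97 Ω, |Z₁| = 20.75 Ω
Branch 2 (−jX_C): Z₂ = −j18.69 Ω
Parallel: Z = Z₁Z₂/(Z₁+Z₂), |Z| = 22.58 Ω, ∠Z = -31.86°
I = V/|Z| = 110/22.58 = 4.872 A

4.872 A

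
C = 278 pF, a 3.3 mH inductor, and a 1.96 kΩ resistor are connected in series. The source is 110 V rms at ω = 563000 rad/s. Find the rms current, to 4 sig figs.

X_L = ωL = 1858 Ω
X_C = 1/(ωC) = 6389 Ω
Net reactance X = X_L − X_C = -4531 Ω
Z = 1960 − j4531 Ω
|Z| = √(1960² + 4531²) = 4937 Ω
I = V/|Z| = 110/4937 = 22.28 mA

22.28 mA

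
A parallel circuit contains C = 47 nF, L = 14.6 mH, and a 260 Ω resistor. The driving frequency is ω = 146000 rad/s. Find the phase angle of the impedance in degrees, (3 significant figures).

X_L = ωL = 2130 Ω
X_C = 1/(ωC) = 146 Ω
Parallel: admittances add. Y = 1/R + 1/(jωL) + jωC
Y = (0.00385 + j0.00639) S
|Y| = 0.00746 S → |Z| = 1/|Y| = 134 Ω, ∠Z = −∠Y = -59.0°

-59.0°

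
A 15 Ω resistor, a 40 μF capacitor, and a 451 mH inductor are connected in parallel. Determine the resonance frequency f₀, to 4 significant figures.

37.47 Hz

ω₀ = 1/√(LC) = 1/√(0.451 × 4e-05) = 235.4 rad/s
f₀ = ω₀/(2π) = 37.47 Hz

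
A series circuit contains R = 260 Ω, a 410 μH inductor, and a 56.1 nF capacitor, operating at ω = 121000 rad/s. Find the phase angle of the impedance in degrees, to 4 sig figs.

X_L = ωL = 49.61 Ω
X_C = 1/(ωC) = 147.3 Ω
Net reactance X = X_L − X_C = -97.71 Ω
Z = 260.0 − j97.71 Ω
|Z| = √(260.0² + 97.71²) = 277.8 Ω
∠Z = arctan(-97.71/260.0) = -20.60°

-20.60°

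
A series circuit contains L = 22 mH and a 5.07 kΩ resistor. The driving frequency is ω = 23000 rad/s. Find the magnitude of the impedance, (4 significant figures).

5095 Ω

X_L = ωL = 506.0 Ω
Z = 5070 + j506.0 Ω
|Z| = √(5070² + 506.0²) = 5095 Ω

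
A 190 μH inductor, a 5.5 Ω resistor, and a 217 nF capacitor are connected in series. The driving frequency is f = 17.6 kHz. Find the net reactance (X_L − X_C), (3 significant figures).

ω = 2πf = 110600 rad/s
X_L = ωL = 21.0 Ω
X_C = 1/(ωC) = 41.7 Ω
X = 21.0 − 41.7 = -20.7 Ω

-20.7 Ω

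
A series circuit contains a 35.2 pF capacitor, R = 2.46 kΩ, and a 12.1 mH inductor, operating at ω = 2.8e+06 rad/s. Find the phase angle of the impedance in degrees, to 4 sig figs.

84.08°

X_L = ωL = 33880 Ω
X_C = 1/(ωC) = 10150 Ω
Net reactance X = X_L − X_C = 23730 Ω
Z = 2460 + j23730 Ω
|Z| = √(2460² + 23730²) = 23860 Ω
∠Z = arctan(23730/2460) = 84.08°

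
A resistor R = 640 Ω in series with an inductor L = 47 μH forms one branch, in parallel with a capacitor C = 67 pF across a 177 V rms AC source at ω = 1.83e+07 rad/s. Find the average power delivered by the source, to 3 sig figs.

X_L = ωL = 860 Ω
X_C = 1/(ωC) = 816 Ω
Branch 1 (R+jX_L): Z₁ = 640 + j860 Ω, |Z₁| = 1070 Ω
Branch 2 (−jX_C): Z₂ = −j816 Ω
Parallel: Z = Z₁Z₂/(Z₁+Z₂), |Z| = 1360 Ω, ∠Z = -40.6°
I = V/|Z| = 130 mA
P = VI cos φ = 177 × 0.130 × cos(-40.6°) = 17.4 W

17.4 W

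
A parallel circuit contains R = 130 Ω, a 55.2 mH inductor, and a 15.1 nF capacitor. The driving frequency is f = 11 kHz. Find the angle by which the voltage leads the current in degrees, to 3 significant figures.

-5.80°

ω = 2πf = 69120 rad/s
X_L = ωL = 3820 Ω
X_C = 1/(ωC) = 958 Ω
Parallel: admittances add. Y = 1/R + 1/(jωL) + jωC
Y = (0.00769 + j0.000782) S
|Y| = 0.00773 S → |Z| = 1/|Y| = 129 Ω, ∠Z = −∠Y = -5.80°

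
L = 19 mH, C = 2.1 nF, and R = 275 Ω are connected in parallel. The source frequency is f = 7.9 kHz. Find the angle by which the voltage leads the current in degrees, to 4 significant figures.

14.73°

ω = 2πf = 49640 rad/s
X_L = ωL = 943.1 Ω
X_C = 1/(ωC) = 9593 Ω
Parallel: admittances add. Y = 1/R + 1/(jωL) + jωC
Y = (0.003636 − j0.0009561) S
|Y| = 0.003760 S → |Z| = 1/|Y| = 266.0 Ω, ∠Z = −∠Y = 14.73°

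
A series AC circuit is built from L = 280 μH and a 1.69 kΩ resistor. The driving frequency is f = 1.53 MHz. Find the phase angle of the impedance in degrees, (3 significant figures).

ω = 2πf = 9.613e+06 rad/s
X_L = ωL = 2690 Ω
Z = 1690 + j2690 Ω
|Z| = √(1690² + 2690²) = 3180 Ω
∠Z = arctan(2690/1690) = 57.9°

57.9°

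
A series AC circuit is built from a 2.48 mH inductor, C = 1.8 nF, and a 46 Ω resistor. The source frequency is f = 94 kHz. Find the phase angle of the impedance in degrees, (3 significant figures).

ω = 2πf = 590600 rad/s
X_L = ωL = 1460 Ω
X_C = 1/(ωC) = 941 Ω
Net reactance X = X_L − X_C = 524 Ω
Z = 46.0 + j524 Ω
|Z| = √(46.0² + 524²) = 526 Ω
∠Z = arctan(524/46.0) = 85.0°

85.0°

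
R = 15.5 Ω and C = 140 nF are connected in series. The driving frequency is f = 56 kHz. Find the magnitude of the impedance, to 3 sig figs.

ω = 2πf = 351900 rad/s
X_C = 1/(ωC) = 20.3 Ω
Z = 15.5 − j20.3 Ω
|Z| = √(15.5² + 20.3²) = 25.5 Ω

25.5 Ω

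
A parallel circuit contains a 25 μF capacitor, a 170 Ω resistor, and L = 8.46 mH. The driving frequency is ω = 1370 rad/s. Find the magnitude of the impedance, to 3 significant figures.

X_L = ωL = 11.6 Ω
X_C = 1/(ωC) = 29.2 Ω
Parallel: admittances add. Y = 1/R + 1/(jωL) + jωC
Y = (0.00588 − j0.0520) S
|Y| = 0.0524 S → |Z| = 1/|Y| = 19.1 Ω, ∠Z = −∠Y = 83.5°

19.1 Ω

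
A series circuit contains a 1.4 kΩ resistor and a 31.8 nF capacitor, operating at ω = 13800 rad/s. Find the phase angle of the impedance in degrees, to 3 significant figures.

-58.4°

X_C = 1/(ωC) = 2280 Ω
Z = 1400 − j2280 Ω
|Z| = √(1400² + 2280²) = 2670 Ω
∠Z = arctan(-2280/1400) = -58.4°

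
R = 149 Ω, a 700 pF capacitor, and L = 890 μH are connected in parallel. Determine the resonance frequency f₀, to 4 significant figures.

ω₀ = 1/√(LC) = 1/√(0.00089 × 7e-10) = 1.267e+06 rad/s
f₀ = ω₀/(2π) = 201.6 kHz

201.6 kHz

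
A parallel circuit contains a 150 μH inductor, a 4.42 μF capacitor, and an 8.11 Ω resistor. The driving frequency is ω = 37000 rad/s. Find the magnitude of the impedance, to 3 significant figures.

X_L = ωL = 5.55 Ω
X_C = 1/(ωC) = 6.11 Ω
Parallel: admittances add. Y = 1/R + 1/(jωL) + jωC
Y = (0.123 − j0.0166) S
|Y| = 0.124 S → |Z| = 1/|Y| = 8.04 Ω, ∠Z = −∠Y = 7.69°

8.04 Ω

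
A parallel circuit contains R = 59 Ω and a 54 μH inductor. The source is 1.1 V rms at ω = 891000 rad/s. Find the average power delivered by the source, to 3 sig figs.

X_L = ωL = 48.1 Ω
Parallel: admittances add. Y = 1/R + 1/(jωL)
Y = (0.0169 − j0.0208) S
|Y| = 0.0268 S → |Z| = 1/|Y| = 37.3 Ω, ∠Z = −∠Y = 50.8°
I = V/|Z| = 29.5 mA
P = VI cos φ = 1.1 × 0.0295 × cos(50.8°) = 20.5 mW

20.5 mW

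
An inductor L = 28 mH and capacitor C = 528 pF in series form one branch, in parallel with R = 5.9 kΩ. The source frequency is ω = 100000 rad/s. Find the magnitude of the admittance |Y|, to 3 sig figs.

X_L = ωL = 2800 Ω
X_C = 1/(ωC) = 18900 Ω
Branch 1: Z₁ = R = 5900 Ω
Branch 2 (series LC): Z₂ = j(X_L − X_C) = −j16100 Ω
Parallel: Z = Z₁Z₂/(Z₁+Z₂), |Z| = 5540 Ω, ∠Z = -20.1°
|Y| = 1/|Z| = 180 μS

180 μS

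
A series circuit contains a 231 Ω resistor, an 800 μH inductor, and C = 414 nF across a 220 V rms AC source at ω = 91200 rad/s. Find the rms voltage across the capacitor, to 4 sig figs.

X_L = ωL = 72.96 Ω
X_C = 1/(ωC) = 26.49 Ω
Net reactance X = X_L − X_C = 46.47 Ω
Z = 231.0 + j46.47 Ω
|Z| = √(231.0² + 46.47²) = 235.6 Ω
I = V/|Z| = 933.7 mA
V_C = I·|Z_C| = 0.9337 × 26.49 = 24.73 V

24.73 V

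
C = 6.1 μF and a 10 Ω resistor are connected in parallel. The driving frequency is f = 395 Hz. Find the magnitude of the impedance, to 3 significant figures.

ω = 2πf = 2482 rad/s
X_C = 1/(ωC) = 66.1 Ω
Parallel: admittances add. Y = 1/R + jωC
Y = (0.100 + j0.0151) S
|Y| = 0.101 S → |Z| = 1/|Y| = 9.89 Ω, ∠Z = −∠Y = -8.61°

9.89 Ω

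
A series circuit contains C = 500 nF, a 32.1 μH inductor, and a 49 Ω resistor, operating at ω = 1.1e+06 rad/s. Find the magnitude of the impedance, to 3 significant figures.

X_L = ωL = 35.3 Ω
X_C = 1/(ωC) = 1.82 Ω
Net reactance X = X_L − X_C = 33.5 Ω
Z = 49.0 + j33.5 Ω
|Z| = √(49.0² + 33.5²) = 59.4 Ω

59.4 Ω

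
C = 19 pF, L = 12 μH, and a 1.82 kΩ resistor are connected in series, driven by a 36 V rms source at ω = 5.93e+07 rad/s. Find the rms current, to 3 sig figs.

19.7 mA

X_L = ωL = 712 Ω
X_C = 1/(ωC) = 888 Ω
Net reactance X = X_L − X_C = -176 Ω
Z = 1820 − j176 Ω
|Z| = √(1820² + 176²) = 1830 Ω
I = V/|Z| = 36/1830 = 19.7 mA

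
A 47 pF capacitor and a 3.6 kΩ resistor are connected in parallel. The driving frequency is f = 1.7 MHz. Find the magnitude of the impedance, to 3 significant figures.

1740 Ω

ω = 2πf = 1.068e+07 rad/s
X_C = 1/(ωC) = 1990 Ω
Parallel: admittances add. Y = 1/R + jωC
Y = (0.000278 + j0.000502) S
|Y| = 0.000574 S → |Z| = 1/|Y| = 1740 Ω, ∠Z = −∠Y = -61.0°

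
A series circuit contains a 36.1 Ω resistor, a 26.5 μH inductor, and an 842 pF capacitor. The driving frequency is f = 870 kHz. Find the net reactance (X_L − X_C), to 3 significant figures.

ω = 2πf = 5.466e+06 rad/s
X_L = ωL = 145 Ω
X_C = 1/(ωC) = 217 Ω
X = 145 − 217 = -72.4 Ω

-72.4 Ω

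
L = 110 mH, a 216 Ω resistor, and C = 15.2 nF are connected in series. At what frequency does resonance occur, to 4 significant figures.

ω₀ = 1/√(LC) = 1/√(0.11 × 1.52e-08) = 24460 rad/s
f₀ = ω₀/(2π) = 3.892 kHz

3.892 kHz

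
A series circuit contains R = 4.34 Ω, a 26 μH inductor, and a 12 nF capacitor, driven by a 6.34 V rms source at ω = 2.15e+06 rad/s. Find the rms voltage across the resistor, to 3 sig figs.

1.56 V

X_L = ωL = 55.9 Ω
X_C = 1/(ωC) = 38.8 Ω
Net reactance X = X_L − X_C = 17.1 Ω
Z = 4.34 + j17.1 Ω
|Z| = √(4.34² + 17.1²) = 17.7 Ω
I = V/|Z| = 359 mA
V_R = I·|Z_R| = 0.359 × 4.34 = 1.56 V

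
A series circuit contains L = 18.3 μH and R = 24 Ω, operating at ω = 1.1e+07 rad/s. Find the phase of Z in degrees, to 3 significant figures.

X_L = ωL = 201 Ω
Z = 24.0 + j201 Ω
|Z| = √(24.0² + 201²) = 203 Ω
∠Z = arctan(201/24.0) = 83.2°

83.2°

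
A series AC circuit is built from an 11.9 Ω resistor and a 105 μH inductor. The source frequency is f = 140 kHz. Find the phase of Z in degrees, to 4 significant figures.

82.66°

ω = 2πf = 879600 rad/s
X_L = ωL = 92.36 Ω
Z = 11.90 + j92.36 Ω
|Z| = √(11.90² + 92.36²) = 93.13 Ω
∠Z = arctan(92.36/11.90) = 82.66°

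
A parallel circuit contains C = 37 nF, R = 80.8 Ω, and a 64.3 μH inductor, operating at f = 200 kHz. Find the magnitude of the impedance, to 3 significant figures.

ω = 2πf = 1.257e+06 rad/s
X_L = ωL = 80.8 Ω
X_C = 1/(ωC) = 21.5 Ω
Parallel: admittances add. Y = 1/R + 1/(jωL) + jωC
Y = (0.0124 + j0.0341) S
|Y| = 0.0363 S → |Z| = 1/|Y| = 27.6 Ω, ∠Z = −∠Y = -70.1°

27.6 Ω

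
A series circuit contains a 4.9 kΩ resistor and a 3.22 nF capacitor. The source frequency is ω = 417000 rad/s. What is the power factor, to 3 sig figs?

0.989

X_C = 1/(ωC) = 745 Ω
Z = 4900 − j745 Ω
|Z| = √(4900² + 745²) = 4960 Ω
∠Z = arctan(-745/4900) = -8.64°
cos φ = cos(-8.64°) = 0.989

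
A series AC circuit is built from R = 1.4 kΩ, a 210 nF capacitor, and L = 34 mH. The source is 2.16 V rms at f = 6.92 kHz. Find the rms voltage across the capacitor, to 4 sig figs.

ω = 2πf = 43480 rad/s
X_L = ωL = 1478 Ω
X_C = 1/(ωC) = 109.5 Ω
Net reactance X = X_L − X_C = 1369 Ω
Z = 1400 + j1369 Ω
|Z| = √(1400² + 1369²) = 1958 Ω
I = V/|Z| = 1.103 mA
V_C = I·|Z_C| = 0.001103 × 109.5 = 0.1208 V

0.1208 V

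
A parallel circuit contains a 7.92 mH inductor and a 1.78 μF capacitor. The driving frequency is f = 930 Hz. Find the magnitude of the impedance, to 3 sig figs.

89.2 Ω

ω = 2πf = 5843 rad/s
X_L = ωL = 46.3 Ω
X_C = 1/(ωC) = 96.1 Ω
Parallel: admittances add. Y = 1/(jωL) + jωC
Y = (0 − j0.0112) S
|Y| = 0.0112 S → |Z| = 1/|Y| = 89.2 Ω, ∠Z = −∠Y = 90.0°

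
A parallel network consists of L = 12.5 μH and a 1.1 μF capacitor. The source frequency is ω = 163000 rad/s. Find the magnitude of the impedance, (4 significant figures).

3.210 Ω

X_L = ωL = 2.038 Ω
X_C = 1/(ωC) = 5.577 Ω
Parallel: admittances add. Y = 1/(jωL) + jωC
Y = (0 − j0.3115) S
|Y| = 0.3115 S → |Z| = 1/|Y| = 3.210 Ω, ∠Z = −∠Y = 90.00°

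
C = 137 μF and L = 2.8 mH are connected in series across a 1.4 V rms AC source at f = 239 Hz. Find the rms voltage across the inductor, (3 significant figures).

ω = 2πf = 1502 rad/s
X_L = ωL = 4.20 Ω
X_C = 1/(ωC) = 4.86 Ω
Net reactance X = X_L − X_C = -0.656 Ω
Z = − j0.656 Ω
|Z| = √(0² + 0.656²) = 0.656 Ω
I = V/|Z| = 2.13 A
V_L = I·|Z_L| = 2.13 × 4.20 = 8.97 V

8.97 V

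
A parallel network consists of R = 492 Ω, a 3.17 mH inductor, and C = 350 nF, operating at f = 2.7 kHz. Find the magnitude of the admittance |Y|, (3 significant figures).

12.8 mS

ω = 2πf = 16960 rad/s
X_L = ωL = 53.8 Ω
X_C = 1/(ωC) = 168 Ω
Parallel: admittances add. Y = 1/R + 1/(jωL) + jωC
Y = (0.00203 − j0.0127) S
|Y| = 0.0128 S → |Z| = 1/|Y| = 78.0 Ω, ∠Z = −∠Y = 80.9°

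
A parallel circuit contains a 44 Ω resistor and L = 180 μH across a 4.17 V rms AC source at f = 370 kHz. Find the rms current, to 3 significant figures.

ω = 2πf = 2.325e+06 rad/s
X_L = ωL = 418 Ω
Parallel: admittances add. Y = 1/R + 1/(jωL)
Y = (0.0227 − j0.00239) S
|Y| = 0.0229 S → |Z| = 1/|Y| = 43.8 Ω, ∠Z = −∠Y = 6.00°
I = V/|Z| = 4.17/43.8 = 95.3 mA

95.3 mA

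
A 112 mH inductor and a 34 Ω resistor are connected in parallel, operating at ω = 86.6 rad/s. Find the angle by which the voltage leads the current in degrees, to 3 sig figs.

X_L = ωL = 9.70 Ω
Parallel: admittances add. Y = 1/R + 1/(jωL)
Y = (0.0294 − j0.103) S
|Y| = 0.107 S → |Z| = 1/|Y| = 9.33 Ω, ∠Z = −∠Y = 74.1°

74.1°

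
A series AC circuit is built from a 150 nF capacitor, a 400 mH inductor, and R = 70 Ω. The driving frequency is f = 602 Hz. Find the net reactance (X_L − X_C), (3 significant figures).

ω = 2πf = 3782 rad/s
X_L = ωL = 1510 Ω
X_C = 1/(ωC) = 1760 Ω
X = 1510 − 1760 = -250 Ω

-250 Ω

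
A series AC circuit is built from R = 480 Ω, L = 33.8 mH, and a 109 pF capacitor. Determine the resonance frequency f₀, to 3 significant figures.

82.9 kHz

ω₀ = 1/√(LC) = 1/√(0.0338 × 1.09e-10) = 521000 rad/s
f₀ = ω₀/(2π) = 82.9 kHz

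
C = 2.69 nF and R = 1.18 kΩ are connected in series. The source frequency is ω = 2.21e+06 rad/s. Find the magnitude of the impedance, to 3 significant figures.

1190 Ω

X_C = 1/(ωC) = 168 Ω
Z = 1180 − j168 Ω
|Z| = √(1180² + 168²) = 1190 Ω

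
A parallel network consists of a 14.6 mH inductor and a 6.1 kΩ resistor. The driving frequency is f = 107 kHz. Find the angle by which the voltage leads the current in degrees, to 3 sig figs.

ω = 2πf = 672300 rad/s
X_L = ωL = 9820 Ω
Parallel: admittances add. Y = 1/R + 1/(jωL)
Y = (0.000164 − j0.000102) S
|Y| = 0.000193 S → |Z| = 1/|Y| = 5180 Ω, ∠Z = −∠Y = 31.9°

31.9°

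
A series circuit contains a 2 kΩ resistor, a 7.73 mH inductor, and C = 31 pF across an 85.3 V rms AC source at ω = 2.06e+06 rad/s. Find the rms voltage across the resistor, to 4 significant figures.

84.56 V

X_L = ωL = 15920 Ω
X_C = 1/(ωC) = 15660 Ω
Net reactance X = X_L − X_C = 264.5 Ω
Z = 2000 + j264.5 Ω
|Z| = √(2000² + 264.5²) = 2017 Ω
I = V/|Z| = 42.28 mA
V_R = I·|Z_R| = 0.04228 × 2000 = 84.56 V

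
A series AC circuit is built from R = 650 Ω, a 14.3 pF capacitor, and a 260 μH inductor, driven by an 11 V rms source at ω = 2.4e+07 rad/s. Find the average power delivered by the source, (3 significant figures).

6.85 mW

X_L = ωL = 6240 Ω
X_C = 1/(ωC) = 2910 Ω
Net reactance X = X_L − X_C = 3330 Ω
Z = 650 + j3330 Ω
|Z| = √(650² + 3330²) = 3390 Ω
∠Z = arctan(3330/650) = 78.9°
I = V/|Z| = 3.25 mA
P = VI cos φ = 11 × 0.00325 × cos(78.9°) = 6.85 mW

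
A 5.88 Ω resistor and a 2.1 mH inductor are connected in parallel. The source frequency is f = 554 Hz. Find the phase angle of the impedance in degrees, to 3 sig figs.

ω = 2πf = 3481 rad/s
X_L = ωL = 7.31 Ω
Parallel: admittances add. Y = 1/R + 1/(jωL)
Y = (0.170 − j0.137) S
|Y| = 0.218 S → |Z| = 1/|Y| = 4.58 Ω, ∠Z = −∠Y = 38.8°

38.8°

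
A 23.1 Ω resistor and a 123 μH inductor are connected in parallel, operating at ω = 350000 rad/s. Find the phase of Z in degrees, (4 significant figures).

28.22°

X_L = ωL = 43.05 Ω
Parallel: admittances add. Y = 1/R + 1/(jωL)
Y = (0.04329 − j0.02323) S
|Y| = 0.04913 S → |Z| = 1/|Y| = 20.35 Ω, ∠Z = −∠Y = 28.22°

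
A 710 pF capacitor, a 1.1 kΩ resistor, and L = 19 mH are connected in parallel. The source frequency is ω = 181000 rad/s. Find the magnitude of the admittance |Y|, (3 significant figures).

923 μS

X_L = ωL = 3440 Ω
X_C = 1/(ωC) = 7780 Ω
Parallel: admittances add. Y = 1/R + 1/(jωL) + jωC
Y = (0.000909 − j0.000162) S
|Y| = 0.000923 S → |Z| = 1/|Y| = 1080 Ω, ∠Z = −∠Y = 10.1°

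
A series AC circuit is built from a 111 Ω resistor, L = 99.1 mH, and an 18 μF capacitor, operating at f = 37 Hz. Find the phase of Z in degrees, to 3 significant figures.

-62.8°

ω = 2πf = 232.5 rad/s
X_L = ωL = 23.0 Ω
X_C = 1/(ωC) = 239 Ω
Net reactance X = X_L − X_C = -216 Ω
Z = 111 − j216 Ω
|Z| = √(111² + 216²) = 243 Ω
∠Z = arctan(-216/111) = -62.8°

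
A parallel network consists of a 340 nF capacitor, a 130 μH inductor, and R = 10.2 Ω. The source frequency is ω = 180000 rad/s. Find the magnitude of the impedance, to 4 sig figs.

10.02 Ω

X_L = ωL = 23.40 Ω
X_C = 1/(ωC) = 16.34 Ω
Parallel: admittances add. Y = 1/R + 1/(jωL) + jωC
Y = (0.09804 + j0.01846) S
|Y| = 0.09976 S → |Z| = 1/|Y| = 10.02 Ω, ∠Z = −∠Y = -10.67°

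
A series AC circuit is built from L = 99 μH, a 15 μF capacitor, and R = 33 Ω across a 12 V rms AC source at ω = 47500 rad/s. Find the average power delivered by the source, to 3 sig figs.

X_L = ωL = 4.70 Ω
X_C = 1/(ωC) = 1.40 Ω
Net reactance X = X_L − X_C = 3.30 Ω
Z = 33.0 + j3.30 Ω
|Z| = √(33.0² + 3.30²) = 33.2 Ω
∠Z = arctan(3.30/33.0) = 5.71°
I = V/|Z| = 362 mA
P = VI cos φ = 12 × 0.362 × cos(5.71°) = 4.32 W

4.32 W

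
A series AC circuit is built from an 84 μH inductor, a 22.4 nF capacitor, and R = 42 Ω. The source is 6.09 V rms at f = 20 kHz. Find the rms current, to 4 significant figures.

ω = 2πf = 125700 rad/s
X_L = ωL = 10.56 Ω
X_C = 1/(ωC) = 355.3 Ω
Net reactance X = X_L − X_C = -344.7 Ω
Z = 42.00 − j344.7 Ω
|Z| = √(42.00² + 344.7²) = 347.3 Ω
I = V/|Z| = 6.09/347.3 = 17.54 mA

17.54 mA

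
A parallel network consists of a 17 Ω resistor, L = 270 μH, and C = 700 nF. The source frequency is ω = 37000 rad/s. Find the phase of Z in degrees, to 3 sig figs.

X_L = ωL = 9.99 Ω
X_C = 1/(ωC) = 38.6 Ω
Parallel: admittances add. Y = 1/R + 1/(jωL) + jωC
Y = (0.0588 − j0.0742) S
|Y| = 0.0947 S → |Z| = 1/|Y| = 10.6 Ω, ∠Z = −∠Y = 51.6°

51.6°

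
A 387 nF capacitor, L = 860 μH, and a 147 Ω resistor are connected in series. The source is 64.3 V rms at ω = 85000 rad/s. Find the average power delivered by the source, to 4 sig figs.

X_L = ωL = 73.10 Ω
X_C = 1/(ωC) = 30.40 Ω
Net reactance X = X_L − X_C = 42.70 Ω
Z = 147.0 + j42.70 Ω
|Z| = √(147.0² + 42.70²) = 153.1 Ω
∠Z = arctan(42.70/147.0) = 16.20°
I = V/|Z| = 420.1 mA
P = VI cos φ = 64.3 × 0.4201 × cos(16.20°) = 25.94 W

25.94 W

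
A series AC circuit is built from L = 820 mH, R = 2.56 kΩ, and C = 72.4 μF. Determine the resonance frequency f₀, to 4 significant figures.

ω₀ = 1/√(LC) = 1/√(0.82 × 7.24e-05) = 129.8 rad/s
f₀ = ω₀/(2π) = 20.66 Hz

20.66 Hz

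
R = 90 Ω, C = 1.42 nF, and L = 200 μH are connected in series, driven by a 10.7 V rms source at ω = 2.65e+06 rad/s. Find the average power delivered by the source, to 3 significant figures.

132 mW

X_L = ωL = 530 Ω
X_C = 1/(ωC) = 266 Ω
Net reactance X = X_L − X_C = 264 Ω
Z = 90.0 + j264 Ω
|Z| = √(90.0² + 264²) = 279 Ω
∠Z = arctan(264/90.0) = 71.2°
I = V/|Z| = 38.3 mA
P = VI cos φ = 10.7 × 0.0383 × cos(71.2°) = 132 mW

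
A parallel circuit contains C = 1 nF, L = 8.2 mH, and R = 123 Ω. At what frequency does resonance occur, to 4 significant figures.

55.58 kHz

ω₀ = 1/√(LC) = 1/√(0.0082 × 1e-09) = 349200 rad/s
f₀ = ω₀/(2π) = 55.58 kHz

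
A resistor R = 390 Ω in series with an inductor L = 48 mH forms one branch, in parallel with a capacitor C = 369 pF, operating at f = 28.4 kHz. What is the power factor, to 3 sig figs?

ω = 2πf = 178400 rad/s
X_L = ωL = 8570 Ω
X_C = 1/(ωC) = 15200 Ω
Branch 1 (R+jX_L): Z₁ = 390 + j8570 Ω, |Z₁| = 8570 Ω
Branch 2 (−jX_C): Z₂ = −j15200 Ω
Parallel: Z = Z₁Z₂/(Z₁+Z₂), |Z| = 19600 Ω, ∠Z = 84.0°
cos φ = cos(84.0°) = 0.104

0.104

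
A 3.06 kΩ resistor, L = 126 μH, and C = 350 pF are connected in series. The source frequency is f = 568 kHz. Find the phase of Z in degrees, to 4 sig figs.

-6.542°

ω = 2πf = 3.569e+06 rad/s
X_L = ωL = 449.7 Ω
X_C = 1/(ωC) = 800.6 Ω
Net reactance X = X_L − X_C = -350.9 Ω
Z = 3060 − j350.9 Ω
|Z| = √(3060² + 350.9²) = 3080 Ω
∠Z = arctan(-350.9/3060) = -6.542°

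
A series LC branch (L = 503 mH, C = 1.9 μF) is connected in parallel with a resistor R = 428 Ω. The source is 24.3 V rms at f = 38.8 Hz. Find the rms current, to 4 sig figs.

58.02 mA

ω = 2πf = 243.8 rad/s
X_L = ωL = 122.6 Ω
X_C = 1/(ωC) = 2159 Ω
Branch 1: Z₁ = R = 428.0 Ω
Branch 2 (series LC): Z₂ = j(X_L − X_C) = −j2036 Ω
Parallel: Z = Z₁Z₂/(Z₁+Z₂), |Z| = 418.8 Ω, ∠Z = -11.87°
I = V/|Z| = 24.3/418.8 = 58.02 mA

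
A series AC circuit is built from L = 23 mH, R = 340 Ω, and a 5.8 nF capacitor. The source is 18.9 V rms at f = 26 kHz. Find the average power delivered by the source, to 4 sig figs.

ω = 2πf = 163400 rad/s
X_L = ωL = 3757 Ω
X_C = 1/(ωC) = 1055 Ω
Net reactance X = X_L − X_C = 2702 Ω
Z = 340.0 + j2702 Ω
|Z| = √(340.0² + 2702²) = 2723 Ω
∠Z = arctan(2702/340.0) = 82.83°
I = V/|Z| = 6.940 mA
P = VI cos φ = 18.9 × 0.006940 × cos(82.83°) = 16.38 mW

16.38 mW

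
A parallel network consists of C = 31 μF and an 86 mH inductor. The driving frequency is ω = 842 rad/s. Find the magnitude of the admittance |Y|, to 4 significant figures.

12.29 mS

X_L = ωL = 72.41 Ω
X_C = 1/(ωC) = 38.31 Ω
Parallel: admittances add. Y = 1/(jωL) + jωC
Y = (0 + j0.01229) S
|Y| = 0.01229 S → |Z| = 1/|Y| = 81.35 Ω, ∠Z = −∠Y = -90.00°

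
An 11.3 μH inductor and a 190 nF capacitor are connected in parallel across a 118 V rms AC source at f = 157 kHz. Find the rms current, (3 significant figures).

11.5 A

ω = 2πf = 986500 rad/s
X_L = ωL = 11.1 Ω
X_C = 1/(ωC) = 5.34 Ω
Parallel: admittances add. Y = 1/(jωL) + jωC
Y = (0 + j0.0977) S
|Y| = 0.0977 S → |Z| = 1/|Y| = 10.2 Ω, ∠Z = −∠Y = -90.0°
I = V/|Z| = 118/10.2 = 11.5 A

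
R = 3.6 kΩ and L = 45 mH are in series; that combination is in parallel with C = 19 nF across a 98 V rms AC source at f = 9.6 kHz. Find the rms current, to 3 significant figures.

ω = 2πf = 60320 rad/s
X_L = ωL = 2710 Ω
X_C = 1/(ωC) = 873 Ω
Branch 1 (R+jX_L): Z₁ = 3600 + j2710 Ω, |Z₁| = 4510 Ω
Branch 2 (−jX_C): Z₂ = −j873 Ω
Parallel: Z = Z₁Z₂/(Z₁+Z₂), |Z| = 973 Ω, ∠Z = -80.1°
I = V/|Z| = 98/973 = 101 mA

101 mA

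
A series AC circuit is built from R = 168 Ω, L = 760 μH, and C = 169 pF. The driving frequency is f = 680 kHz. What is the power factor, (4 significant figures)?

0.08985

ω = 2πf = 4.273e+06 rad/s
X_L = ωL = 3247 Ω
X_C = 1/(ωC) = 1385 Ω
Net reactance X = X_L − X_C = 1862 Ω
Z = 168.0 + j1862 Ω
|Z| = √(168.0² + 1862²) = 1870 Ω
∠Z = arctan(1862/168.0) = 84.85°
cos φ = cos(84.85°) = 0.08985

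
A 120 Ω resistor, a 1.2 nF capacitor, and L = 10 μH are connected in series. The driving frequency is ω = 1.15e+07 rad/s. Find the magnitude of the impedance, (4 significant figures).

127.3 Ω

X_L = ωL = 115.0 Ω
X_C = 1/(ωC) = 72.46 Ω
Net reactance X = X_L − X_C = 42.54 Ω
Z = 120.0 + j42.54 Ω
|Z| = √(120.0² + 42.54²) = 127.3 Ω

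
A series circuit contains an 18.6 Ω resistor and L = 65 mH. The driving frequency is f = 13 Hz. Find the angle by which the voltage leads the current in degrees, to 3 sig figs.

15.9°

ω = 2πf = 81.68 rad/s
X_L = ωL = 5.31 Ω
Z = 18.6 + j5.31 Ω
|Z| = √(18.6² + 5.31²) = 19.3 Ω
∠Z = arctan(5.31/18.6) = 15.9°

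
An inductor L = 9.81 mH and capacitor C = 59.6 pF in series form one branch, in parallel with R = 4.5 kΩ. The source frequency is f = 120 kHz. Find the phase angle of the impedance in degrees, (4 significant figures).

ω = 2πf = 754000 rad/s
X_L = ωL = 7397 Ω
X_C = 1/(ωC) = 22250 Ω
Branch 1: Z₁ = R = 4500 Ω
Branch 2 (series LC): Z₂ = j(X_L − X_C) = −j14860 Ω
Parallel: Z = Z₁Z₂/(Z₁+Z₂), |Z| = 4307 Ω, ∠Z = -16.85°

-16.85°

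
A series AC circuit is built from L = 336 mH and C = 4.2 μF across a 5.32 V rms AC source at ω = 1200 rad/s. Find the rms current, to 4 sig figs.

25.98 mA

X_L = ωL = 403.2 Ω
X_C = 1/(ωC) = 198.4 Ω
Net reactance X = X_L − X_C = 204.8 Ω
Z = j204.8 Ω
|Z| = √(0² + 204.8²) = 204.8 Ω
I = V/|Z| = 5.32/204.8 = 25.98 mA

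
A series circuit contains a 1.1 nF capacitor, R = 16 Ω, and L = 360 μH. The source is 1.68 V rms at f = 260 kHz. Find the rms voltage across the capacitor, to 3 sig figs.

26.4 V

ω = 2πf = 1.634e+06 rad/s
X_L = ωL = 588 Ω
X_C = 1/(ωC) = 556 Ω
Net reactance X = X_L − X_C = 31.6 Ω
Z = 16.0 + j31.6 Ω
|Z| = √(16.0² + 31.6²) = 35.4 Ω
I = V/|Z| = 47.4 mA
V_C = I·|Z_C| = 0.0474 × 556 = 26.4 V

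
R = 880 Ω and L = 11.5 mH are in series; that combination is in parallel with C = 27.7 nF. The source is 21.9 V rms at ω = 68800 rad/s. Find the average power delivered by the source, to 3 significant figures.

301 mW

X_L = ωL = 791 Ω
X_C = 1/(ωC) = 525 Ω
Branch 1 (R+jX_L): Z₁ = 880 + j791 Ω, |Z₁| = 1180 Ω
Branch 2 (−jX_C): Z₂ = −j525 Ω
Parallel: Z = Z₁Z₂/(Z₁+Z₂), |Z| = 675 Ω, ∠Z = -64.9°
I = V/|Z| = 32.4 mA
P = VI cos φ = 21.9 × 0.0324 × cos(-64.9°) = 301 mW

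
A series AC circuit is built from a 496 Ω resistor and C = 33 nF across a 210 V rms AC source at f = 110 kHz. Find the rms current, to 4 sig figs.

ω = 2πf = 691200 rad/s
X_C = 1/(ωC) = 43.84 Ω
Z = 496.0 − j43.84 Ω
|Z| = √(496.0² + 43.84²) = 497.9 Ω
I = V/|Z| = 210/497.9 = 421.7 mA

421.7 mA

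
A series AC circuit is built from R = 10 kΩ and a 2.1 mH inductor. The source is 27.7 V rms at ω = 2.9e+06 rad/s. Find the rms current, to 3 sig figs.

X_L = ωL = 6090 Ω
Z = 10000 + j6090 Ω
|Z| = √(10000² + 6090²) = 11700 Ω
I = V/|Z| = 27.7/11700 = 2.37 mA

2.37 mA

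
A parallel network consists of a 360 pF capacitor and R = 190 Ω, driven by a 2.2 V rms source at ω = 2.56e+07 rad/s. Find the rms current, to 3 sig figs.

X_C = 1/(ωC) = 109 Ω
Parallel: admittances add. Y = 1/R + jωC
Y = (0.00526 + j0.00922) S
|Y| = 0.0106 S → |Z| = 1/|Y| = 94.2 Ω, ∠Z = −∠Y = -60.3°
I = V/|Z| = 2.2/94.2 = 23.3 mA

23.3 mA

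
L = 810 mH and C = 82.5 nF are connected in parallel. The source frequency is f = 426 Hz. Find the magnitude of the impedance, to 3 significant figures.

ω = 2πf = 2677 rad/s
X_L = ωL = 2170 Ω
X_C = 1/(ωC) = 4530 Ω
Parallel: admittances add. Y = 1/(jωL) + jωC
Y = (0 − j0.000240) S
|Y| = 0.000240 S → |Z| = 1/|Y| = 4160 Ω, ∠Z = −∠Y = 90.0°

4160 Ω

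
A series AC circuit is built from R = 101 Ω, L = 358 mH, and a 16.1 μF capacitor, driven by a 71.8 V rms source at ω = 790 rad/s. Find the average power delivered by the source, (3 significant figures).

10.0 W

X_L = ωL = 283 Ω
X_C = 1/(ωC) = 78.6 Ω
Net reactance X = X_L − X_C = 204 Ω
Z = 101 + j204 Ω
|Z| = √(101² + 204²) = 228 Ω
∠Z = arctan(204/101) = 63.7°
I = V/|Z| = 315 mA
P = VI cos φ = 71.8 × 0.315 × cos(63.7°) = 10.0 W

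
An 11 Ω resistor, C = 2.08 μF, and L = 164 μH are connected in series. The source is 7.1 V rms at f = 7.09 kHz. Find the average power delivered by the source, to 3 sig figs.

ω = 2πf = 44550 rad/s
X_L = ωL = 7.31 Ω
X_C = 1/(ωC) = 10.8 Ω
Net reactance X = X_L − X_C = -3.49 Ω
Z = 11.0 − j3.49 Ω
|Z| = √(11.0² + 3.49²) = 11.5 Ω
∠Z = arctan(-3.49/11.0) = -17.6°
I = V/|Z| = 615 mA
P = VI cos φ = 7.1 × 0.615 × cos(-17.6°) = 4.16 W

4.16 W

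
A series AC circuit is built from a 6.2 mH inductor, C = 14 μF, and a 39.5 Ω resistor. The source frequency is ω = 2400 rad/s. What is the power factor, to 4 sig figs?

X_L = ωL = 14.88 Ω
X_C = 1/(ωC) = 29.76 Ω
Net reactance X = X_L − X_C = -14.88 Ω
Z = 39.50 − j14.88 Ω
|Z| = √(39.50² + 14.88²) = 42.21 Ω
∠Z = arctan(-14.88/39.50) = -20.64°
cos φ = cos(-20.64°) = 0.9358

0.9358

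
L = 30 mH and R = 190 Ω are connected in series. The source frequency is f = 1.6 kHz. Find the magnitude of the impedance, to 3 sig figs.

356 Ω

ω = 2πf = 10050 rad/s
X_L = ωL = 302 Ω
Z = 190 + j302 Ω
|Z| = √(190² + 302²) = 356 Ω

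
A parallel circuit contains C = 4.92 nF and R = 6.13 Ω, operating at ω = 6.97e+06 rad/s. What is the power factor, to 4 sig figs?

X_C = 1/(ωC) = 29.16 Ω
Parallel: admittances add. Y = 1/R + jωC
Y = (0.1631 + j0.03429) S
|Y| = 0.1667 S → |Z| = 1/|Y| = 5.999 Ω, ∠Z = −∠Y = -11.87°
cos φ = cos(-11.87°) = 0.9786

0.9786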